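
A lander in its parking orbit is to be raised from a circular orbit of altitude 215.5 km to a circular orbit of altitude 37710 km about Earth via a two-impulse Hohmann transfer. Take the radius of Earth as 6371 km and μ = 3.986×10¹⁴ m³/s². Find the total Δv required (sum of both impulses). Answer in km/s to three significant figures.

Δv_total ≈ 3.96 km/s

r₁ = 6371 + 215.5 = 6586.5 km = 6.5865×10⁶ m.
r₂ = 6371 + 37710 = 44081 km = 4.4081×10⁷ m.
Transfer ellipse a_t = (r₁ + r₂)/2 = 2.533×10⁷ m.
At r₁: circular v_c1 = √(μ/r₁) = 7779 m/s; transfer-perigee v_p = √[μ(2/r₁ − 1/a_t)] = 10260 m/s.
Δv₁ = v_p − v_c1 = 2482 m/s.
At r₂: circular v_c2 = √(μ/r₂) = 3007 m/s; transfer-apogee v_a = √[μ(2/r₂ − 1/a_t)] = 1533 m/s.
Δv₂ = v_c2 − v_a = 1474 m/s.
Total Δv = Δv₁ + Δv₂ = 3956 m/s = 3.956 km/s.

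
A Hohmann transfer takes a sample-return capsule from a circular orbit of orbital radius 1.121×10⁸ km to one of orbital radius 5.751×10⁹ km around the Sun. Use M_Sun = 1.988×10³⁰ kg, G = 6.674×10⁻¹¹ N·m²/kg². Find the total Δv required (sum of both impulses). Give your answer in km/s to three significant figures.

Δv_total ≈ 17.6 km/s

μ = GM = 6.674×10⁻¹¹ × 1.988×10³⁰ = 1.327×10²⁰ m³/s².
r₁ = 1.121×10⁸ km = 1.121×10¹¹ m.
r₂ = 5.751×10⁹ km = 5.751×10¹² m.
Transfer ellipse a_t = (r₁ + r₂)/2 = 2.932×10¹² m.
At r₁: circular v_c1 = √(μ/r₁) = 34400 m/s; transfer-perihelion v_p = √[μ(2/r₁ − 1/a_t)] = 48190 m/s.
Δv₁ = v_p − v_c1 = 13780 m/s.
At r₂: circular v_c2 = √(μ/r₂) = 4803 m/s; transfer-aphelion v_a = √[μ(2/r₂ − 1/a_t)] = 939.3 m/s.
Δv₂ = v_c2 − v_a = 3864 m/s.
Total Δv = Δv₁ + Δv₂ = 17650 m/s = 17.65 km/s.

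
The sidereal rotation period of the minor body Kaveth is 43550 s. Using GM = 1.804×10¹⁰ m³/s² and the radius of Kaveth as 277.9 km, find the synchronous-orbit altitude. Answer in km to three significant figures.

A synchronous orbit has period T, so by Kepler's third law a = (μT²/4π²)^(1/3).
μT²/4π² = 1.804×10¹⁰ × (4.355×10⁴)² / 39.48 = 8.667×10¹⁷ m³.
a = 9.534×10⁵ m = 953.42 km.
Altitude h = a − R = 953.42 − 277.9 = 675.52 km.

h_sync ≈ 676 km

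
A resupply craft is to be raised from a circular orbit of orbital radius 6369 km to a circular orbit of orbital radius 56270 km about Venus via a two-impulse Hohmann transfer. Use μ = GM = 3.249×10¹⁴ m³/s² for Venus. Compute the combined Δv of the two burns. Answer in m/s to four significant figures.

Δv_total ≈ 3750 m/s

r₁ = 6369 km = 6.369×10⁶ m.
r₂ = 56270 km = 5.627×10⁷ m.
Transfer ellipse a_t = (r₁ + r₂)/2 = 3.132×10⁷ m.
At r₁: circular v_c1 = √(μ/r₁) = 7142 m/s; transfer-periapsis v_p = √[μ(2/r₁ − 1/a_t)] = 9573 m/s.
Δv₁ = v_p − v_c1 = 2431 m/s.
At r₂: circular v_c2 = √(μ/r₂) = 2403 m/s; transfer-apoapsis v_a = √[μ(2/r₂ − 1/a_t)] = 1084 m/s.
Δv₂ = v_c2 − v_a = 1319 m/s.
Total Δv = Δv₁ + Δv₂ = 3750 m/s.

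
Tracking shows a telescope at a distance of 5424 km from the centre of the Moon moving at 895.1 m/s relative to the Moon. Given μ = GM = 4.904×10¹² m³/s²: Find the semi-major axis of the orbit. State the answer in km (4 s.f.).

r = 5.424×10⁶ m.
Vis-viva rearranged: 1/a = 2/r − v²/μ = 3.687×10⁻⁷ − 1.634×10⁻⁷ = 2.054×10⁻⁷ m⁻¹.
a = 4.870×10⁶ m = 4869.6 km.

a ≈ 4870 km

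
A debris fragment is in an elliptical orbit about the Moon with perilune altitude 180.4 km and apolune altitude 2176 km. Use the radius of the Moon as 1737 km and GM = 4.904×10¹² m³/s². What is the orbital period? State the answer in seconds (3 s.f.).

r_p = 1737 + 180.4 = 1917.4 km = 1.9174×10⁶ m.
r_a = 1737 + 2176 = 3913.0 km = 3.9130×10⁶ m.
Semi-major axis a = (r_p + r_a)/2 = (1917.4 + 3913.0)/2 = 2915.2 km = 2.915×10⁶ m.
By Kepler's third law T = 2π√(a³/μ) = 2π × 2.248×10³ = 1.412×10⁴ s.

T ≈ 14100 seconds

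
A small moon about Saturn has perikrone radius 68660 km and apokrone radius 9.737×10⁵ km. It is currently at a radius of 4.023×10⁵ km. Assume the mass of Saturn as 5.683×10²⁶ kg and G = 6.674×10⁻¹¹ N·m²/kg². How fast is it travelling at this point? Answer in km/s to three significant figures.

v ≈ 10.8 km/s

μ = GM = 6.674×10⁻¹¹ × 5.683×10²⁶ = 3.793×10¹⁶ m³/s².
Semi-major axis a = (r_p + r_a)/2 = 5.2118×10⁵ km = 5.212×10⁸ m.
Vis-viva: v² = μ(2/r − 1/a) = 3.793×10¹⁶ × (4.971×10⁻⁹ − 1.919×10⁻⁹) = 1.158×10⁸ m²/s².
v = 10760 m/s = 10.76 km/s.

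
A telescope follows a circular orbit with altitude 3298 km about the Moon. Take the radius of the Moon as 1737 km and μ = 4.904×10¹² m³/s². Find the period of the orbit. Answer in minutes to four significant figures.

T ≈ 534.3 minutes

r = 1737 + 3298 = 5035.0 km = 5.0350×10⁶ m.
Kepler's third law: T = 2π√(r³/μ) = 2π√((5.035×10⁶)³ / 4.904×10¹²).
r³/μ = 2.603×10⁷ s², so T = 2π × 5.102×10³ = 3.206×10⁴ s.
Converting: 3.206×10⁴ s ÷ 60.00 = 534.3 minutes.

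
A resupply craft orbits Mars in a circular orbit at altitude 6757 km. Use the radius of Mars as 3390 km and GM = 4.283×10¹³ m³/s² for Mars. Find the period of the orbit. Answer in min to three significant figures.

T ≈ 517 min

r = 3390 + 6757 = 10147 km = 1.0147×10⁷ m.
Kepler's third law: T = 2π√(r³/μ) = 2π√((1.015×10⁷)³ / 4.283×10¹³).
r³/μ = 2.439×10⁷ s², so T = 2π × 4.939×10³ = 3.103×10⁴ s.
Converting: 3.103×10⁴ s ÷ 60.00 = 517.2 min.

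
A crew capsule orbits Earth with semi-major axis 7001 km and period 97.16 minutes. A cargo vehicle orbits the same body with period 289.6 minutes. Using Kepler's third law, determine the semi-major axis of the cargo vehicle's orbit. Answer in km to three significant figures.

Kepler's third law: a³ ∝ T², so a₂ = a₁ (T₂/T₁)^(2/3).
T₂/T₁ = 2.981, (T₂/T₁)^(2/3) = 2.071.
a₂ = 7001 × 2.071 = 14500 km.

a₂ ≈ 14500 km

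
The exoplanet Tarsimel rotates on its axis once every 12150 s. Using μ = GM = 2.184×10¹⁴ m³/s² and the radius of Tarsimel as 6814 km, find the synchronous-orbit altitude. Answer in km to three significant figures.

h_sync ≈ 2530 km

A synchronous orbit has period T, so by Kepler's third law a = (μT²/4π²)^(1/3).
μT²/4π² = 2.184×10¹⁴ × (1.215×10⁴)² / 39.48 = 8.167×10²⁰ m³.
a = 9.347×10⁶ m = 9347.2 km.
Altitude h = a − R = 9347.2 − 6814 = 2533.2 km.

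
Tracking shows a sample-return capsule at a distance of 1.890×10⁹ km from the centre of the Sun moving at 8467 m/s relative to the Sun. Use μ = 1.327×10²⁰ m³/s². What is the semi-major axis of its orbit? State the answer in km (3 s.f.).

a ≈ 1.93×10⁹ km

r = 1.890×10¹² m.
Specific orbital energy ε = v²/2 − μ/r = (8467)²/2 − 1.327×10²⁰/1.890×10¹² = -3.437×10⁷ J/kg.
Since ε = −μ/(2a), a = −μ/(2ε) = 1.931×10¹² m = 1.9307×10⁹ km.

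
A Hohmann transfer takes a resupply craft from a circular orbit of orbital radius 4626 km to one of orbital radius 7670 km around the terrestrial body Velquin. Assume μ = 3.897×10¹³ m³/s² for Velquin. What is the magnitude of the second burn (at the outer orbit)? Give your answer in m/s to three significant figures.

Δv ≈ 299 m/s

r₁ = 4626 km = 4.626×10⁶ m.
r₂ = 7670 km = 7.670×10⁶ m.
Transfer ellipse a_t = (r₁ + r₂)/2 = 6.148×10⁶ m.
At r₁: circular v_c1 = √(μ/r₁) = 2902 m/s; transfer-periapsis v_p = √[μ(2/r₁ − 1/a_t)] = 3242 m/s.
At r₂: circular v_c2 = √(μ/r₂) = 2254 m/s; transfer-apoapsis v_a = √[μ(2/r₂ − 1/a_t)] = 1955 m/s.
Δv₂ = v_c2 − v_a = 298.8 m/s.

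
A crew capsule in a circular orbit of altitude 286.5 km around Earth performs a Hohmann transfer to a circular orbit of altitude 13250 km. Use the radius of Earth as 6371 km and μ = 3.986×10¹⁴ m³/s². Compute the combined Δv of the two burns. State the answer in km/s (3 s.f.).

Δv_total ≈ 3.02 km/s

r₁ = 6371 + 286.5 = 6657.5 km = 6.6575×10⁶ m.
r₂ = 6371 + 13250 = 19621 km = 1.9621×10⁷ m.
Transfer ellipse a_t = (r₁ + r₂)/2 = 1.314×10⁷ m.
At r₁: circular v_c1 = √(μ/r₁) = 7738 m/s; transfer-perigee v_p = √[μ(2/r₁ − 1/a_t)] = 9456 m/s.
Δv₁ = v_p − v_c1 = 1718 m/s.
At r₂: circular v_c2 = √(μ/r₂) = 4507 m/s; transfer-apogee v_a = √[μ(2/r₂ − 1/a_t)] = 3208 m/s.
Δv₂ = v_c2 − v_a = 1299 m/s.
Total Δv = Δv₁ + Δv₂ = 3017 m/s = 3.017 km/s.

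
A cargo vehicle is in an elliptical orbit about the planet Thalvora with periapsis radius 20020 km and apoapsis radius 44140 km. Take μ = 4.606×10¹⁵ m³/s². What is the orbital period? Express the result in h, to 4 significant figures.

Semi-major axis a = (r_p + r_a)/2 = (20020 + 44140)/2 = 32080 km = 3.208×10⁷ m.
By Kepler's third law T = 2π√(a³/μ) = 2π × 2.677×10³ = 1.682×10⁴ s.
= 4.673 h.

T ≈ 4.673 h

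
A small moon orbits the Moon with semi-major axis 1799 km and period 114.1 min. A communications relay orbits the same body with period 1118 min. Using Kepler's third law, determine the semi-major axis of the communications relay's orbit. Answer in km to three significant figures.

a₂ ≈ 8240 km

Kepler's third law: a³ ∝ T², so a₂ = a₁ (T₂/T₁)^(2/3).
T₂/T₁ = 9.798, (T₂/T₁)^(2/3) = 4.579.
a₂ = 1799 × 4.579 = 8238 km.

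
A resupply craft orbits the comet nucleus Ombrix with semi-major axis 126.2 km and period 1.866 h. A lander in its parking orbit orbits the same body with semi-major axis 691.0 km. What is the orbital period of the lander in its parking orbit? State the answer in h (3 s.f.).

Kepler's third law: T² ∝ a³, so T₂ = T₁ (a₂/a₁)^(3/2).
a₂/a₁ = 5.475, (a₂/a₁)^(3/2) = 12.81.
T₂ = 1.866 × 12.81 = 23.91 h.

T₂ ≈ 23.9 h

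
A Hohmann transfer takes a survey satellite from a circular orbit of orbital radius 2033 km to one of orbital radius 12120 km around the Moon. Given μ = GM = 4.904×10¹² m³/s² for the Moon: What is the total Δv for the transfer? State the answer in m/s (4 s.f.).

Δv_total ≈ 774.6 m/s

r₁ = 2033 km = 2.033×10⁶ m.
r₂ = 12120 km = 1.212×10⁷ m.
Transfer ellipse a_t = (r₁ + r₂)/2 = 7.076×10⁶ m.
At r₁: circular v_c1 = √(μ/r₁) = 1553 m/s; transfer-perilune v_p = √[μ(2/r₁ − 1/a_t)] = 2033 m/s.
Δv₁ = v_p − v_c1 = 479.5 m/s.
At r₂: circular v_c2 = √(μ/r₂) = 636.1 m/s; transfer-apolune v_a = √[μ(2/r₂ − 1/a_t)] = 340.9 m/s.
Δv₂ = v_c2 − v_a = 295.2 m/s.
Total Δv = Δv₁ + Δv₂ = 774.6 m/s.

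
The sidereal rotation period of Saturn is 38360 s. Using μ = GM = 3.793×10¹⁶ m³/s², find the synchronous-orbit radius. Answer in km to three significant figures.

r_sync ≈ 1.12×10⁵ km

A synchronous orbit has period T, so by Kepler's third law a = (μT²/4π²)^(1/3).
μT²/4π² = 3.793×10¹⁶ × (3.836×10⁴)² / 39.48 = 1.414×10²⁴ m³.
a = 1.122×10⁸ m = 1.1223×10⁵ km.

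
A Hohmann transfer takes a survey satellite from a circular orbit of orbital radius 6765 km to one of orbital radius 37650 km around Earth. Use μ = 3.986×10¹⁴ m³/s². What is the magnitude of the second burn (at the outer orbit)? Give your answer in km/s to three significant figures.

Δv ≈ 1.46 km/s

r₁ = 6765 km = 6.765×10⁶ m.
r₂ = 37650 km = 3.765×10⁷ m.
Transfer ellipse a_t = (r₁ + r₂)/2 = 2.221×10⁷ m.
At r₁: circular v_c1 = √(μ/r₁) = 7676 m/s; transfer-perigee v_p = √[μ(2/r₁ − 1/a_t)] = 9995 m/s.
At r₂: circular v_c2 = √(μ/r₂) = 3254 m/s; transfer-apogee v_a = √[μ(2/r₂ − 1/a_t)] = 1796 m/s.
Δv₂ = v_c2 − v_a = 1458 m/s.
= 1.458 km/s.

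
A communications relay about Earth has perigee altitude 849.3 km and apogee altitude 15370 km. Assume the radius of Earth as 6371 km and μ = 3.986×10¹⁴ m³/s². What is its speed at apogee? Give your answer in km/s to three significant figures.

v ≈ 3.02 km/s

r_p = 6371 + 849.3 = 7220.3 km = 7.2203×10⁶ m.
r_a = 6371 + 15370 = 21741 km = 2.1741×10⁷ m.
Semi-major axis a = (r_p + r_a)/2 = 14481 km = 1.448×10⁷ m.
Vis-viva: v² = μ(2/r − 1/a) = 3.986×10¹⁴ × (9.199×10⁻⁸ − 6.906×10⁻⁸) = 9.142×10⁶ m²/s².
v = 3024 m/s = 3.024 km/s.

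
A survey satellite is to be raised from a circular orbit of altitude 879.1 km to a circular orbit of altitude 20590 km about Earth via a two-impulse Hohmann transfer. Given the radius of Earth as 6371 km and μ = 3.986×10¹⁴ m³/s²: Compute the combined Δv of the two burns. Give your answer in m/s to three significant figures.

r₁ = 6371 + 879.1 = 7250.1 km = 7.2501×10⁶ m.
r₂ = 6371 + 20590 = 26961 km = 2.6961×10⁷ m.
Transfer ellipse a_t = (r₁ + r₂)/2 = 1.711×10⁷ m.
At r₁: circular v_c1 = √(μ/r₁) = 7415 m/s; transfer-perigee v_p = √[μ(2/r₁ − 1/a_t)] = 9309 m/s.
Δv₁ = v_p − v_c1 = 1894 m/s.
At r₂: circular v_c2 = √(μ/r₂) = 3845 m/s; transfer-apogee v_a = √[μ(2/r₂ − 1/a_t)] = 2503 m/s.
Δv₂ = v_c2 − v_a = 1342 m/s.
Total Δv = Δv₁ + Δv₂ = 3236 m/s.

Δv_total ≈ 3240 m/s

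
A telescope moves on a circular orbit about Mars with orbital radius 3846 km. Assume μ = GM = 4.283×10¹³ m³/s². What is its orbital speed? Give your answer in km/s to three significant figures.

v ≈ 3.34 km/s

r = 3846 km = 3.846×10⁶ m.
For a circular orbit v = √(μ/r) = √(4.283×10¹³ / 3.846×10⁶) = √(1.114×10⁷) = 3337 m/s.
That is 3.337 km/s.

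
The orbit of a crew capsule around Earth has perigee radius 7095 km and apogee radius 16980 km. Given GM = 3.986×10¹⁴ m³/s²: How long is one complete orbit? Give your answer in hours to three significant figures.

T ≈ 3.65 hours

Semi-major axis a = (r_p + r_a)/2 = (7095.0 + 16980)/2 = 12038 km = 1.204×10⁷ m.
By Kepler's third law T = 2π√(a³/μ) = 2π × 2.092×10³ = 1.314×10⁴ s.
= 3.651 hours.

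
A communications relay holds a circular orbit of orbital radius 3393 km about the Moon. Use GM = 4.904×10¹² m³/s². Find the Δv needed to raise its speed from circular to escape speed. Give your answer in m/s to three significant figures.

r = 3393 km = 3.393×10⁶ m.
Circular speed v_c = √(μ/r) = 1202 m/s.
Escape speed v_esc = √(2μ/r) = √2 × v_c = 1700 m/s.
Δv = v_esc − v_c = 498.0 m/s.

Δv ≈ 498 m/s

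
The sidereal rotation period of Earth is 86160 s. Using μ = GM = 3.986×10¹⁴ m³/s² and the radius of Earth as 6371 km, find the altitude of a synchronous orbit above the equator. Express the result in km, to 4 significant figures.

A synchronous orbit has period T, so by Kepler's third law a = (μT²/4π²)^(1/3).
μT²/4π² = 3.986×10¹⁴ × (8.616×10⁴)² / 39.48 = 7.495×10²² m³.
a = 4.216×10⁷ m = 42163 km.
Altitude h = a − R = 42163 − 6371 = 35792 km.

h_sync ≈ 35790 km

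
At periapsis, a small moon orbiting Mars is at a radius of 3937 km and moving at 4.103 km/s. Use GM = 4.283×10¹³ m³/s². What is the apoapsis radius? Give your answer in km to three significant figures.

r_p = 3.937×10⁶ m.
Specific energy ε = v²/2 − μ/r = -2.462×10⁶ J/kg, so a = −μ/(2ε) = 8.700×10⁶ m.
The apsides satisfy r_p + r_a = 2a, so the apoapsis radius is 2a − r_p = 1.346×10⁷ m = 13463 km.

apoapsis radius ≈ 13500 km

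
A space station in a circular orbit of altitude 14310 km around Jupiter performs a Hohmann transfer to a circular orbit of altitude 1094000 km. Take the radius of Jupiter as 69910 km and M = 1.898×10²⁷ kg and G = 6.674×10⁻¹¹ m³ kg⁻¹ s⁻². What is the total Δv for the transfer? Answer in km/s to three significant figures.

Δv_total ≈ 20.8 km/s

μ = GM = 6.674×10⁻¹¹ × 1.898×10²⁷ = 1.267×10¹⁷ m³/s².
r₁ = 69910 + 14310 = 84220 km = 8.4220×10⁷ m.
r₂ = 69910 + 1094000 = 1163900 km = 1.1639×10⁹ m.
Transfer ellipse a_t = (r₁ + r₂)/2 = 6.241×10⁸ m.
At r₁: circular v_c1 = √(μ/r₁) = 38780 m/s; transfer-perijove v_p = √[μ(2/r₁ − 1/a_t)] = 52960 m/s.
Δv₁ = v_p − v_c1 = 14180 m/s.
At r₂: circular v_c2 = √(μ/r₂) = 10430 m/s; transfer-apojove v_a = √[μ(2/r₂ − 1/a_t)] = 3832 m/s.
Δv₂ = v_c2 − v_a = 6600 m/s.
Total Δv = Δv₁ + Δv₂ = 20780 m/s = 20.78 km/s.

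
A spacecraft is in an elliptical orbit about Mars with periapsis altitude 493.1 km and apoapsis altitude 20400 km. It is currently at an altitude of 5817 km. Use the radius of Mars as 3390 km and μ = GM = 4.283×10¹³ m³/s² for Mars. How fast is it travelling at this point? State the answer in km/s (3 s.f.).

v ≈ 2.49 km/s

r_p = 3390 + 493.1 = 3883.1 km = 3.8831×10⁶ m.
r_a = 3390 + 20400 = 23790 km = 2.3790×10⁷ m.
r = 3390 + 5817 = 9207.0 km = 9.207×10⁶ m.
Semi-major axis a = (r_p + r_a)/2 = 13837 km = 1.384×10⁷ m.
Vis-viva: v² = μ(2/r − 1/a) = 4.283×10¹³ × (2.172×10⁻⁷ − 7.227×10⁻⁸) = 6.208×10⁶ m²/s².
v = 2492 m/s = 2.492 km/s.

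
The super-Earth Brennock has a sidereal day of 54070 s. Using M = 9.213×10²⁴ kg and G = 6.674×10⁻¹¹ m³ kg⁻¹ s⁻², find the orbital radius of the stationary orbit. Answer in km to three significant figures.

r_sync ≈ 35700 km

μ = GM = 6.674×10⁻¹¹ × 9.213×10²⁴ = 6.149×10¹⁴ m³/s².
A synchronous orbit has period T, so by Kepler's third law a = (μT²/4π²)^(1/3).
μT²/4π² = 6.149×10¹⁴ × (5.407×10⁴)² / 39.48 = 4.553×10²² m³.
a = 3.571×10⁷ m = 35709 km.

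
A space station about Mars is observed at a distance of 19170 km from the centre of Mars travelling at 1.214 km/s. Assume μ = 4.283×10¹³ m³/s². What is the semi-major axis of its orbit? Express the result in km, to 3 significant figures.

a ≈ 14300 km

r = 1.917×10⁷ m.
Specific orbital energy ε = v²/2 − μ/r = (1214)²/2 − 4.283×10¹³/1.917×10⁷ = -1.497×10⁶ J/kg.
Since ε = −μ/(2a), a = −μ/(2ε) = 1.430×10⁷ m = 14302 km.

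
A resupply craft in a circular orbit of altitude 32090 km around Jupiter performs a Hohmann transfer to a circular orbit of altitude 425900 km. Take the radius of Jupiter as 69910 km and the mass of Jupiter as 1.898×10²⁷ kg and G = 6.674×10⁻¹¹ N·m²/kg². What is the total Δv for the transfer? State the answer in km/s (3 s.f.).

μ = GM = 6.674×10⁻¹¹ × 1.898×10²⁷ = 1.267×10¹⁷ m³/s².
r₁ = 69910 + 32090 = 102000 km = 1.0200×10⁸ m.
r₂ = 69910 + 425900 = 495810 km = 4.9581×10⁸ m.
Transfer ellipse a_t = (r₁ + r₂)/2 = 2.989×10⁸ m.
At r₁: circular v_c1 = √(μ/r₁) = 35240 m/s; transfer-perijove v_p = √[μ(2/r₁ − 1/a_t)] = 45390 m/s.
Δv₁ = v_p − v_c1 = 10150 m/s.
At r₂: circular v_c2 = √(μ/r₂) = 15980 m/s; transfer-apojove v_a = √[μ(2/r₂ − 1/a_t)] = 9337 m/s.
Δv₂ = v_c2 − v_a = 6647 m/s.
Total Δv = Δv₁ + Δv₂ = 16790 m/s = 16.79 km/s.

Δv_total ≈ 16.8 km/s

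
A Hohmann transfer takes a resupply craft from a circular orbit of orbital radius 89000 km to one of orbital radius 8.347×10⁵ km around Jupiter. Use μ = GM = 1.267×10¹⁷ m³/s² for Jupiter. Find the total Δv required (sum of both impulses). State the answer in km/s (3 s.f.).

Δv_total ≈ 19.9 km/s

r₁ = 89000 km = 8.900×10⁷ m.
r₂ = 8.347×10⁵ km = 8.347×10⁸ m.
Transfer ellipse a_t = (r₁ + r₂)/2 = 4.618×10⁸ m.
At r₁: circular v_c1 = √(μ/r₁) = 37730 m/s; transfer-perijove v_p = √[μ(2/r₁ − 1/a_t)] = 50720 m/s.
Δv₁ = v_p − v_c1 = 12990 m/s.
At r₂: circular v_c2 = √(μ/r₂) = 12320 m/s; transfer-apojove v_a = √[μ(2/r₂ − 1/a_t)] = 5408 m/s.
Δv₂ = v_c2 − v_a = 6912 m/s.
Total Δv = Δv₁ + Δv₂ = 19900 m/s = 19.90 km/s.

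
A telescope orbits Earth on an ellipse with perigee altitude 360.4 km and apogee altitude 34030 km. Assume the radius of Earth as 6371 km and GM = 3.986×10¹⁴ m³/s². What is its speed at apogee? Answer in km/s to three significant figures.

r_p = 6371 + 360.4 = 6731.4 km = 6.7314×10⁶ m.
r_a = 6371 + 34030 = 40401 km = 4.0401×10⁷ m.
Semi-major axis a = (r_p + r_a)/2 = 23566 km = 2.357×10⁷ m.
Vis-viva: v² = μ(2/r − 1/a) = 3.986×10¹⁴ × (4.950×10⁻⁸ − 4.243×10⁻⁸) = 2.818×10⁶ m²/s².
v = 1679 m/s = 1.679 km/s.

v ≈ 1.68 km/s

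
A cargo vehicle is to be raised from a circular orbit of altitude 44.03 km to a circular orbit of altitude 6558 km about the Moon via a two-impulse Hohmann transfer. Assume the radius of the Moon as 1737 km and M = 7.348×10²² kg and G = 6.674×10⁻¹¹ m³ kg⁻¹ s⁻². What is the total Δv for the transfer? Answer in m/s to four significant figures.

μ = GM = 6.674×10⁻¹¹ × 7.348×10²² = 4.904×10¹² m³/s².
r₁ = 1737 + 44.03 = 1781.0 km = 1.7810×10⁶ m.
r₂ = 1737 + 6558 = 8295.0 km = 8.2950×10⁶ m.
Transfer ellipse a_t = (r₁ + r₂)/2 = 5.038×10⁶ m.
At r₁: circular v_c1 = √(μ/r₁) = 1659 m/s; transfer-perilune v_p = √[μ(2/r₁ − 1/a_t)] = 2129 m/s.
Δv₁ = v_p − v_c1 = 469.9 m/s.
At r₂: circular v_c2 = √(μ/r₂) = 768.9 m/s; transfer-apolune v_a = √[μ(2/r₂ − 1/a_t)] = 457.2 m/s.
Δv₂ = v_c2 − v_a = 311.7 m/s.
Total Δv = Δv₁ + Δv₂ = 781.6 m/s.

Δv_total ≈ 781.6 m/s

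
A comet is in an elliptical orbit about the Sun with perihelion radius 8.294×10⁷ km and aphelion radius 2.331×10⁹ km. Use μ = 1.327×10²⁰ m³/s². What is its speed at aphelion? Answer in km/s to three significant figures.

Semi-major axis a = (r_p + r_a)/2 = 1.2070×10⁹ km = 1.207×10¹² m.
Vis-viva: v² = μ(2/r − 1/a) = 1.327×10²⁰ × (8.580×10⁻¹³ − 8.285×10⁻¹³) = 3.912×10⁶ m²/s².
v = 1978 m/s = 1.978 km/s.

v ≈ 1.98 km/s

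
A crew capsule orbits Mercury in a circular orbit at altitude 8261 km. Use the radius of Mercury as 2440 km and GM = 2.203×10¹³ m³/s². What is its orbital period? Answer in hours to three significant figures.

r = 2440 + 8261 = 10701 km = 1.0701×10⁷ m.
Kepler's third law: T = 2π√(r³/μ) = 2π√((1.070×10⁷)³ / 2.203×10¹³).
r³/μ = 5.562×10⁷ s², so T = 2π × 7.458×10³ = 4.686×10⁴ s.
Converting: 4.686×10⁴ s ÷ 3600 = 13.02 hours.

T ≈ 13.0 hours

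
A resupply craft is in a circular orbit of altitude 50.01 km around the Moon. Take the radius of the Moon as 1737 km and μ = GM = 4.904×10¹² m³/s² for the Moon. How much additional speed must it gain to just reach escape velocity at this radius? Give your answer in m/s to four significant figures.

r = 1737 + 50.01 = 1787.0 km = 1.7870×10⁶ m.
Circular speed v_c = √(μ/r) = 1657 m/s.
Escape speed v_esc = √(2μ/r) = √2 × v_c = 2343 m/s.
Δv = v_esc − v_c = 686.2 m/s.

Δv ≈ 686.2 m/s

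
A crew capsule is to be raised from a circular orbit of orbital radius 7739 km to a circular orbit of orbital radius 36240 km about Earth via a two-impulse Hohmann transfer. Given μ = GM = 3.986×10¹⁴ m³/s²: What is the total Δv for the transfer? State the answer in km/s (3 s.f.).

Δv_total ≈ 3.39 km/s

r₁ = 7739 km = 7.739×10⁶ m.
r₂ = 36240 km = 3.624×10⁷ m.
Transfer ellipse a_t = (r₁ + r₂)/2 = 2.199×10⁷ m.
At r₁: circular v_c1 = √(μ/r₁) = 7177 m/s; transfer-perigee v_p = √[μ(2/r₁ − 1/a_t)] = 9213 m/s.
Δv₁ = v_p − v_c1 = 2037 m/s.
At r₂: circular v_c2 = √(μ/r₂) = 3316 m/s; transfer-apogee v_a = √[μ(2/r₂ − 1/a_t)] = 1967 m/s.
Δv₂ = v_c2 − v_a = 1349 m/s.
Total Δv = Δv₁ + Δv₂ = 3386 m/s = 3.386 km/s.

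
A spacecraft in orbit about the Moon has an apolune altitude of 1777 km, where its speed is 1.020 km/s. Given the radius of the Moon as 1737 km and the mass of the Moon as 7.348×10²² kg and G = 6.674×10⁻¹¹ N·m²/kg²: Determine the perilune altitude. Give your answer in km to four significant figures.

μ = GM = 6.674×10⁻¹¹ × 7.348×10²² = 4.904×10¹² m³/s².
r_a = 1737 + 1777 = 3514.0 km = 3.514×10⁶ m.
Specific energy ε = v²/2 − μ/r = -8.754×10⁵ J/kg, so a = −μ/(2ε) = 2.801×10⁶ m.
The apsides satisfy r_p + r_a = 2a, so the perilune radius is 2a − r_a = 2.088×10⁶ m = 2088.2 km.
Perilune altitude = 2088.2 − 1737 = 351.23 km.

perilune altitude ≈ 351.2 km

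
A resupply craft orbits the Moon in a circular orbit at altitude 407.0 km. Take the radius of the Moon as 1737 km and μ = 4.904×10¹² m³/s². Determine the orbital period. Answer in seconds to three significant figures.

T ≈ 8910 seconds

r = 1737 + 407.0 = 2144.0 km = 2.1440×10⁶ m.
Kepler's third law: T = 2π√(r³/μ) = 2π√((2.144×10⁶)³ / 4.904×10¹²).
r³/μ = 2.010×10⁶ s², so T = 2π × 1.418×10³ = 8.907×10³ s.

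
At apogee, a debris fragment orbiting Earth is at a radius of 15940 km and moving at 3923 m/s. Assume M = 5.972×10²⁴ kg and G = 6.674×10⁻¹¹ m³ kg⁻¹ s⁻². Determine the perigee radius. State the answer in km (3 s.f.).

μ = GM = 6.674×10⁻¹¹ × 5.972×10²⁴ = 3.986×10¹⁴ m³/s².
r_a = 1.594×10⁷ m.
Specific energy ε = v²/2 − μ/r = -1.731×10⁷ J/kg, so a = −μ/(2ε) = 1.151×10⁷ m.
The apsides satisfy r_p + r_a = 2a, so the perigee radius is 2a − r_a = 7.086×10⁶ m = 7086.1 km.

perigee radius ≈ 7090 km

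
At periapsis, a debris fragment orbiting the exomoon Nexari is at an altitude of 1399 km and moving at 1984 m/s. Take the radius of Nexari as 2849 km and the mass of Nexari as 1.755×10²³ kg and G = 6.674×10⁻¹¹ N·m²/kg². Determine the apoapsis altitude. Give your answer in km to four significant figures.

apoapsis altitude ≈ 7746 km

μ = GM = 6.674×10⁻¹¹ × 1.755×10²³ = 1.171×10¹³ m³/s².
r_p = 2849 + 1399 = 4248.0 km = 4.248×10⁶ m.
Specific energy ε = v²/2 − μ/r = -7.891×10⁵ J/kg, so a = −μ/(2ε) = 7.421×10⁶ m.
The apsides satisfy r_p + r_a = 2a, so the apoapsis radius is 2a − r_p = 1.059×10⁷ m = 10595 km.
Apoapsis altitude = 10595 − 2849 = 7745.6 km.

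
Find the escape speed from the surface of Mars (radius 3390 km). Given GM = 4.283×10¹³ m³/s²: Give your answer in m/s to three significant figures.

v_esc ≈ 5030 m/s

r = R = 3.390×10⁶ m.
Escape speed v_esc = √(2μ/r) = √(2 × 4.283×10¹³ / 3.390×10⁶) = √(2.527×10⁷) = 5027 m/s.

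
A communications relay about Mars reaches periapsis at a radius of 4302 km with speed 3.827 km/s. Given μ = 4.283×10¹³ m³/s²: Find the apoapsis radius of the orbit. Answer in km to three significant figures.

apoapsis radius ≈ 12000 km

r_p = 4.302×10⁶ m.
Specific energy ε = v²/2 − μ/r = -2.633×10⁶ J/kg, so a = −μ/(2ε) = 8.134×10⁶ m.
The apsides satisfy r_p + r_a = 2a, so the apoapsis radius is 2a − r_p = 1.197×10⁷ m = 11965 km.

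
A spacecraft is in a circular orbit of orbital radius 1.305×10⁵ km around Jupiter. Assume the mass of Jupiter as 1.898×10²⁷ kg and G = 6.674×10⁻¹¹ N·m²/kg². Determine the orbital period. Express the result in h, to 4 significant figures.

T ≈ 7.311 h

μ = GM = 6.674×10⁻¹¹ × 1.898×10²⁷ = 1.267×10¹⁷ m³/s².
r = 1.305×10⁵ km = 1.305×10⁸ m.
Kepler's third law: T = 2π√(r³/μ) = 2π√((1.305×10⁸)³ / 1.267×10¹⁷).
r³/μ = 1.754×10⁷ s², so T = 2π × 4.189×10³ = 2.632×10⁴ s.
Converting: 2.632×10⁴ s ÷ 3600 = 7.311 h.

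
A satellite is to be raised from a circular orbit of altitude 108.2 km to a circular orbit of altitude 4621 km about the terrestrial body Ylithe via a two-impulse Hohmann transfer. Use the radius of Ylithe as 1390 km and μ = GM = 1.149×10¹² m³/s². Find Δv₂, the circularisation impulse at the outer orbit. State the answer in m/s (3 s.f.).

Δv ≈ 161 m/s

r₁ = 1390 + 108.2 = 1498.2 km = 1.4982×10⁶ m.
r₂ = 1390 + 4621 = 6011.0 km = 6.0110×10⁶ m.
Transfer ellipse a_t = (r₁ + r₂)/2 = 3.755×10⁶ m.
At r₁: circular v_c1 = √(μ/r₁) = 875.7 m/s; transfer-periapsis v_p = √[μ(2/r₁ − 1/a_t)] = 1108 m/s.
At r₂: circular v_c2 = √(μ/r₂) = 437.2 m/s; transfer-apoapsis v_a = √[μ(2/r₂ − 1/a_t)] = 276.2 m/s.
Δv₂ = v_c2 − v_a = 161.0 m/s.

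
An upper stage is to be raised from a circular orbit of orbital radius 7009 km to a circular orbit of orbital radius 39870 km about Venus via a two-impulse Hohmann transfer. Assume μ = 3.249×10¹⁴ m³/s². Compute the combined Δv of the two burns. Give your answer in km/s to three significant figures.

Δv_total ≈ 3.36 km/s

r₁ = 7009 km = 7.009×10⁶ m.
r₂ = 39870 km = 3.987×10⁷ m.
Transfer ellipse a_t = (r₁ + r₂)/2 = 2.344×10⁷ m.
At r₁: circular v_c1 = √(μ/r₁) = 6808 m/s; transfer-periapsis v_p = √[μ(2/r₁ − 1/a_t)] = 8880 m/s.
Δv₁ = v_p − v_c1 = 2071 m/s.
At r₂: circular v_c2 = √(μ/r₂) = 2855 m/s; transfer-apoapsis v_a = √[μ(2/r₂ − 1/a_t)] = 1561 m/s.
Δv₂ = v_c2 − v_a = 1294 m/s.
Total Δv = Δv₁ + Δv₂ = 3365 m/s = 3.365 km/s.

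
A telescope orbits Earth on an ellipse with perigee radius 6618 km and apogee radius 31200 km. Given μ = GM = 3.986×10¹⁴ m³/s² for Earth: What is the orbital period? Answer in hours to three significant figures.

Semi-major axis a = (r_p + r_a)/2 = (6618.0 + 31200)/2 = 18909 km = 1.891×10⁷ m.
By Kepler's third law T = 2π√(a³/μ) = 2π × 4.118×10³ = 2.588×10⁴ s.
= 7.188 hours.

T ≈ 7.19 hours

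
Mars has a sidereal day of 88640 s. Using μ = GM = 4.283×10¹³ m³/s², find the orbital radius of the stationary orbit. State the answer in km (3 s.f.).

r_sync ≈ 20400 km

A synchronous orbit has period T, so by Kepler's third law a = (μT²/4π²)^(1/3).
μT²/4π² = 4.283×10¹³ × (8.864×10⁴)² / 39.48 = 8.524×10²¹ m³.
a = 2.043×10⁷ m = 20428 km.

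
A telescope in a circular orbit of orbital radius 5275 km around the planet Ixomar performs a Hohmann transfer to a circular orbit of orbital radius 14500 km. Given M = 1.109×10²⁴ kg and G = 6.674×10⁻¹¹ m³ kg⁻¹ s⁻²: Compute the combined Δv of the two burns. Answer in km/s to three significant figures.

μ = GM = 6.674×10⁻¹¹ × 1.109×10²⁴ = 7.401×10¹³ m³/s².
r₁ = 5275 km = 5.275×10⁶ m.
r₂ = 14500 km = 1.450×10⁷ m.
Transfer ellipse a_t = (r₁ + r₂)/2 = 9.888×10⁶ m.
At r₁: circular v_c1 = √(μ/r₁) = 3746 m/s; transfer-periapsis v_p = √[μ(2/r₁ − 1/a_t)] = 4536 m/s.
Δv₁ = v_p − v_c1 = 790.3 m/s.
At r₂: circular v_c2 = √(μ/r₂) = 2259 m/s; transfer-apoapsis v_a = √[μ(2/r₂ − 1/a_t)] = 1650 m/s.
Δv₂ = v_c2 − v_a = 609.1 m/s.
Total Δv = Δv₁ + Δv₂ = 1399 m/s = 1.399 km/s.

Δv_total ≈ 1.40 km/s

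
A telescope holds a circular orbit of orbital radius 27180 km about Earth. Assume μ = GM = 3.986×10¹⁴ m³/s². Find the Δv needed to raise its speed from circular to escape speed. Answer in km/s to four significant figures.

r = 27180 km = 2.718×10⁷ m.
Circular speed v_c = √(μ/r) = 3830 m/s.
Escape speed v_esc = √(2μ/r) = √2 × v_c = 5416 m/s.
Δv = v_esc − v_c = 1586 m/s = 1.586 km/s.

Δv ≈ 1.586 km/s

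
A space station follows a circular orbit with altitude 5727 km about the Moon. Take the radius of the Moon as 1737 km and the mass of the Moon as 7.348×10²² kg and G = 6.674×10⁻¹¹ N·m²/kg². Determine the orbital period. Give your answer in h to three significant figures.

μ = GM = 6.674×10⁻¹¹ × 7.348×10²² = 4.904×10¹² m³/s².
r = 1737 + 5727 = 7464.0 km = 7.4640×10⁶ m.
Kepler's third law: T = 2π√(r³/μ) = 2π√((7.464×10⁶)³ / 4.904×10¹²).
r³/μ = 8.479×10⁷ s², so T = 2π × 9.208×10³ = 5.786×10⁴ s.
Converting: 5.786×10⁴ s ÷ 3600 = 16.07 h.

T ≈ 16.1 h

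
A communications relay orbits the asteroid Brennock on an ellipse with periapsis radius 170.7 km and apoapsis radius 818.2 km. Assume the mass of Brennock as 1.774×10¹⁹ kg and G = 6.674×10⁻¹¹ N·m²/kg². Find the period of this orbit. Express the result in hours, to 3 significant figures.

μ = GM = 6.674×10⁻¹¹ × 1.774×10¹⁹ = 1.184×10⁹ m³/s².
Semi-major axis a = (r_p + r_a)/2 = (170.70 + 818.20)/2 = 494.45 km = 4.945×10⁵ m.
By Kepler's third law T = 2π√(a³/μ) = 2π × 1.010×10⁴ = 6.349×10⁴ s.
= 17.64 hours.

T ≈ 17.6 hours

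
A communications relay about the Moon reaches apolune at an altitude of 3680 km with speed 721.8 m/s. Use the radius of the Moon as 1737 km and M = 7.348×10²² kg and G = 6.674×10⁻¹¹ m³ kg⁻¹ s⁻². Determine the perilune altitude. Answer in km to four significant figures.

μ = GM = 6.674×10⁻¹¹ × 7.348×10²² = 4.904×10¹² m³/s².
r_a = 1737 + 3680 = 5417.0 km = 5.417×10⁶ m.
Specific energy ε = v²/2 − μ/r = -6.448×10⁵ J/kg, so a = −μ/(2ε) = 3.803×10⁶ m.
The apsides satisfy r_p + r_a = 2a, so the perilune radius is 2a − r_a = 2.188×10⁶ m = 2188.4 km.
Perilune altitude = 2188.4 − 1737 = 451.42 km.

perilune altitude ≈ 451.4 km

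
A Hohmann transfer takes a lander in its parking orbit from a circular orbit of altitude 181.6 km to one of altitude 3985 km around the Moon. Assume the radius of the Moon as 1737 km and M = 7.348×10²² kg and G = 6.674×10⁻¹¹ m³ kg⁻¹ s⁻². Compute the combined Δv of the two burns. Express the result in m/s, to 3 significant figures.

Δv_total ≈ 628 m/s

μ = GM = 6.674×10⁻¹¹ × 7.348×10²² = 4.904×10¹² m³/s².
r₁ = 1737 + 181.6 = 1918.6 km = 1.9186×10⁶ m.
r₂ = 1737 + 3985 = 5722.0 km = 5.7220×10⁶ m.
Transfer ellipse a_t = (r₁ + r₂)/2 = 3.820×10⁶ m.
At r₁: circular v_c1 = √(μ/r₁) = 1599 m/s; transfer-perilune v_p = √[μ(2/r₁ − 1/a_t)] = 1957 m/s.
Δv₁ = v_p − v_c1 = 357.9 m/s.
At r₂: circular v_c2 = √(μ/r₂) = 925.8 m/s; transfer-apolune v_a = √[μ(2/r₂ − 1/a_t)] = 656.1 m/s.
Δv₂ = v_c2 − v_a = 269.7 m/s.
Total Δv = Δv₁ + Δv₂ = 627.6 m/s.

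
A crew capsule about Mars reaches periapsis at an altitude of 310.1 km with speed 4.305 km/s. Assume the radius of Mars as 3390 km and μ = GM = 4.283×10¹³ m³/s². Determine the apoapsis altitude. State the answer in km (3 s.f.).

apoapsis altitude ≈ 11500 km

r_p = 3390 + 310.1 = 3700.1 km = 3.700×10⁶ m.
Specific energy ε = v²/2 − μ/r = -2.309×10⁶ J/kg, so a = −μ/(2ε) = 9.275×10⁶ m.
The apsides satisfy r_p + r_a = 2a, so the apoapsis radius is 2a − r_p = 1.485×10⁷ m = 14850 km.
Apoapsis altitude = 14850 − 3390 = 11460 km.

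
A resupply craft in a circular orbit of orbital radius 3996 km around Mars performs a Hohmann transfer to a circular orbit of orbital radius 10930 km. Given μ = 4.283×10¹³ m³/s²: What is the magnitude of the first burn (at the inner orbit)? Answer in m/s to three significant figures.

Δv ≈ 688 m/s

r₁ = 3996 km = 3.996×10⁶ m.
r₂ = 10930 km = 1.093×10⁷ m.
Transfer ellipse a_t = (r₁ + r₂)/2 = 7.463×10⁶ m.
At r₁: circular v_c1 = √(μ/r₁) = 3274 m/s; transfer-periapsis v_p = √[μ(2/r₁ − 1/a_t)] = 3962 m/s.
Δv₁ = v_p − v_c1 = 688.1 m/s.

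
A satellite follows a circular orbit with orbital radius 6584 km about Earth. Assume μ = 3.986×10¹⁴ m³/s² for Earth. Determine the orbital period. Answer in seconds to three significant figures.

T ≈ 5320 seconds

r = 6584 km = 6.584×10⁶ m.
Kepler's third law: T = 2π√(r³/μ) = 2π√((6.584×10⁶)³ / 3.986×10¹⁴).
r³/μ = 7.160×10⁵ s², so T = 2π × 8.462×10² = 5.317×10³ s.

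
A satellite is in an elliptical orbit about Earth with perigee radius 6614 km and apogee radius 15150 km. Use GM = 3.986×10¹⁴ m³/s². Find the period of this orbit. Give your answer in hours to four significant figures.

T ≈ 3.138 hours

Semi-major axis a = (r_p + r_a)/2 = (6614.0 + 15150)/2 = 10882 km = 1.088×10⁷ m.
By Kepler's third law T = 2π√(a³/μ) = 2π × 1.798×10³ = 1.130×10⁴ s.
= 3.138 hours.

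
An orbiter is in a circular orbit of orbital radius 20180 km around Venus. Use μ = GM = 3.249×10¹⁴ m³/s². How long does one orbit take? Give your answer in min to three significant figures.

T ≈ 527 min

r = 20180 km = 2.018×10⁷ m.
Kepler's third law: T = 2π√(r³/μ) = 2π√((2.018×10⁷)³ / 3.249×10¹⁴).
r³/μ = 2.529×10⁷ s², so T = 2π × 5.029×10³ = 3.160×10⁴ s.
Converting: 3.160×10⁴ s ÷ 60.00 = 526.7 min.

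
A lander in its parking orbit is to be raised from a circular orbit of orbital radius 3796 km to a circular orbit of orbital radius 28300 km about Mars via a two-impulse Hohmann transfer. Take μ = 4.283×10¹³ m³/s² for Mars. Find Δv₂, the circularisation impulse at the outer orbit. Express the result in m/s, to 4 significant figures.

Δv ≈ 631.9 m/s

r₁ = 3796 km = 3.796×10⁶ m.
r₂ = 28300 km = 2.830×10⁷ m.
Transfer ellipse a_t = (r₁ + r₂)/2 = 1.605×10⁷ m.
At r₁: circular v_c1 = √(μ/r₁) = 3359 m/s; transfer-periapsis v_p = √[μ(2/r₁ − 1/a_t)] = 4461 m/s.
At r₂: circular v_c2 = √(μ/r₂) = 1230 m/s; transfer-apoapsis v_a = √[μ(2/r₂ − 1/a_t)] = 598.3 m/s.
Δv₂ = v_c2 − v_a = 631.9 m/s.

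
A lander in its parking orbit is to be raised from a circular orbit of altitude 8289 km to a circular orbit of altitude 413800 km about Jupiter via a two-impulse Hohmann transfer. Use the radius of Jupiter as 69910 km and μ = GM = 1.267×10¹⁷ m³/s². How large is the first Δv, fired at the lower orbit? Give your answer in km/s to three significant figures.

r₁ = 69910 + 8289 = 78199 km = 7.8199×10⁷ m.
r₂ = 69910 + 413800 = 483710 km = 4.8371×10⁸ m.
Transfer ellipse a_t = (r₁ + r₂)/2 = 2.810×10⁸ m.
At r₁: circular v_c1 = √(μ/r₁) = 40250 m/s; transfer-perijove v_p = √[μ(2/r₁ − 1/a_t)] = 52820 m/s.
Δv₁ = v_p − v_c1 = 12560 m/s.
= 12.56 km/s.

Δv ≈ 12.6 km/s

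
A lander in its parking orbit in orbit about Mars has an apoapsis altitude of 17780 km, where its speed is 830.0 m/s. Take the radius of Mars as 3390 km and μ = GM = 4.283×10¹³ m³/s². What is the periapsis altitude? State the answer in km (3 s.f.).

periapsis altitude ≈ 954 km

r_a = 3390 + 17780 = 21170 km = 2.117×10⁷ m.
Specific energy ε = v²/2 − μ/r = -1.679×10⁶ J/kg, so a = −μ/(2ε) = 1.276×10⁷ m.
The apsides satisfy r_p + r_a = 2a, so the periapsis radius is 2a − r_a = 4.344×10⁶ m = 4343.9 km.
Periapsis altitude = 4343.9 − 3390 = 953.85 km.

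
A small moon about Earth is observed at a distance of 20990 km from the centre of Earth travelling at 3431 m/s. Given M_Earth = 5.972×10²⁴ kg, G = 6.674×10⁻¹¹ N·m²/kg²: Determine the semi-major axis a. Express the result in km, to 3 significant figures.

a ≈ 15200 km

μ = GM = 6.674×10⁻¹¹ × 5.972×10²⁴ = 3.986×10¹⁴ m³/s².
r = 2.099×10⁷ m.
Vis-viva rearranged: 1/a = 2/r − v²/μ = 9.528×10⁻⁸ − 2.953×10⁻⁸ = 6.575×10⁻⁸ m⁻¹.
a = 1.521×10⁷ m = 15209 km.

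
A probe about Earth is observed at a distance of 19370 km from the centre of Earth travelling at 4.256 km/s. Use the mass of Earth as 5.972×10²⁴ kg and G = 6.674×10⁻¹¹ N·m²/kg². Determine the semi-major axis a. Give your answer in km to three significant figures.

μ = GM = 6.674×10⁻¹¹ × 5.972×10²⁴ = 3.986×10¹⁴ m³/s².
r = 1.937×10⁷ m.
Specific orbital energy ε = v²/2 − μ/r = (4256)²/2 − 3.986×10¹⁴/1.937×10⁷ = -1.152×10⁷ J/kg.
Since ε = −μ/(2a), a = −μ/(2ε) = 1.730×10⁷ m = 17299 km.

a ≈ 17300 km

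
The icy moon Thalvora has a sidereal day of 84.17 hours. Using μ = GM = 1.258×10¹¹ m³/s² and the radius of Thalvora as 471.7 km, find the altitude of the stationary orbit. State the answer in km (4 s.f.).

h_sync ≈ 6167 km

T = 84.17 hours = 3.030×10⁵ s.
A synchronous orbit has period T, so by Kepler's third law a = (μT²/4π²)^(1/3).
μT²/4π² = 1.258×10¹¹ × (3.030×10⁵)² / 39.48 = 2.926×10²⁰ m³.
a = 6.639×10⁶ m = 6638.7 km.
Altitude h = a − R = 6638.7 − 471.7 = 6167.0 km.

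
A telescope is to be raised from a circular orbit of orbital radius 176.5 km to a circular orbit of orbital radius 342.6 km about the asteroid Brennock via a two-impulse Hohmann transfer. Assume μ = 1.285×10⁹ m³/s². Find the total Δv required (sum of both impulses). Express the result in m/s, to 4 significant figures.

r₁ = 176.5 km = 1.765×10⁵ m.
r₂ = 342.6 km = 3.426×10⁵ m.
Transfer ellipse a_t = (r₁ + r₂)/2 = 2.596×10⁵ m.
At r₁: circular v_c1 = √(μ/r₁) = 85.33 m/s; transfer-periapsis v_p = √[μ(2/r₁ − 1/a_t)] = 98.03 m/s.
Δv₁ = v_p − v_c1 = 12.71 m/s.
At r₂: circular v_c2 = √(μ/r₂) = 61.24 m/s; transfer-apoapsis v_a = √[μ(2/r₂ − 1/a_t)] = 50.50 m/s.
Δv₂ = v_c2 − v_a = 10.74 m/s.
Total Δv = Δv₁ + Δv₂ = 23.45 m/s.

Δv_total ≈ 23.45 m/s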